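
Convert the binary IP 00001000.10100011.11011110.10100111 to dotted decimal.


00001000 = 8
10100011 = 163
11011110 = 222
10100111 = 167
IP: 8.163.222.167


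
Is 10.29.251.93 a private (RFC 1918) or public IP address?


RFC 1918 private ranges:
  10.0.0.0/8 (10.0.0.0 - 10.255.255.255)
  172.16.0.0/12 (172.16.0.0 - 172.31.255.255)
  192.168.0.0/16 (192.168.0.0 - 192.168.255.255)
Private (in 10.0.0.0/8)


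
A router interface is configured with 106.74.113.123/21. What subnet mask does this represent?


/21 means 21 network bits, 11 host bits
Binary: 11111111111111111111100000000000
Mask: 255.255.248.0


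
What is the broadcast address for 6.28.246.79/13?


Network: 6.24.0.0/13
Host bits = 19
Set all host bits to 1:
Broadcast: 6.31.255.255


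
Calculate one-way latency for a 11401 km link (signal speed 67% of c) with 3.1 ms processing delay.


Speed = 0.67 * 3e5 km/s = 201000 km/s
Propagation delay = 11401 / 201000 = 0.0567 s = 56.7214 ms
Processing delay = 3.1 ms
Total one-way latency = 59.8214 ms


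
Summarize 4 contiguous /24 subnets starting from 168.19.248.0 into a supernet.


Original prefix: /24
Number of subnets: 4 = 2^2
New prefix = 24 - 2 = 22
Supernet: 168.19.248.0/22


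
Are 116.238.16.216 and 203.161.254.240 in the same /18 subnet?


Mask: 255.255.192.0
116.238.16.216 AND mask = 116.238.0.0
203.161.254.240 AND mask = 203.161.192.0
No, different subnets (116.238.0.0 vs 203.161.192.0)


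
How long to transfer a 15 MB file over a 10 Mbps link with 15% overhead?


Effective throughput = 10 * (1 - 15/100) = 8.5 Mbps
File size in Mb = 15 * 8 = 120 Mb
Time = 120 / 8.5
Time = 14.1176 seconds


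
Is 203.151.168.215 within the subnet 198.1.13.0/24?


Subnet network: 198.1.13.0
Test IP AND mask: 203.151.168.0
No, 203.151.168.215 is not in 198.1.13.0/24


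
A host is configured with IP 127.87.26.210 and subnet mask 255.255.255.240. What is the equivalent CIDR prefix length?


Binary: 11111111.11111111.11111111.11110000
Count leading 1s
Prefix: /28


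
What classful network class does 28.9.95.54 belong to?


First octet: 28
Binary: 00011100
0xxxxxxx -> Class A (1-126)
Class A, default mask 255.0.0.0 (/8)


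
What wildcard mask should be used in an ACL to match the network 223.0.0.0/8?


Subnet mask: 255.0.0.0
Wildcard = 255.255.255.255 - subnet mask
255 - 255 = 0
255 - 0 = 255
255 - 0 = 255
255 - 0 = 255
Wildcard: 0.255.255.255


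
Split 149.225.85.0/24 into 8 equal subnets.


New prefix = 24 + 3 = 27
Each subnet has 32 addresses
  149.225.85.0/27
  149.225.85.32/27
  149.225.85.64/27
  149.225.85.96/27
  149.225.85.128/27
  149.225.85.160/27
  149.225.85.192/27
  149.225.85.224/27
Subnets: 149.225.85.0/27, 149.225.85.32/27, 149.225.85.64/27, 149.225.85.96/27, 149.225.85.128/27, 149.225.85.160/27, 149.225.85.192/27, 149.225.85.224/27


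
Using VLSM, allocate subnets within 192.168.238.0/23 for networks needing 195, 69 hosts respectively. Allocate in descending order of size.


195 hosts -> /24 (254 usable): 192.168.238.0/24
69 hosts -> /25 (126 usable): 192.168.239.0/25
Allocation: 192.168.238.0/24 (195 hosts, 254 usable); 192.168.239.0/25 (69 hosts, 126 usable)


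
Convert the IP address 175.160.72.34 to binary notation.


175 = 10101111
160 = 10100000
72 = 01001000
34 = 00100010
Binary: 10101111.10100000.01001000.00100010


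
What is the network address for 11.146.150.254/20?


IP:   00001011.10010010.10010110.11111110
Mask: 11111111.11111111.11110000.00000000
AND operation:
Net:  00001011.10010010.10010000.00000000
Network: 11.146.144.0/20


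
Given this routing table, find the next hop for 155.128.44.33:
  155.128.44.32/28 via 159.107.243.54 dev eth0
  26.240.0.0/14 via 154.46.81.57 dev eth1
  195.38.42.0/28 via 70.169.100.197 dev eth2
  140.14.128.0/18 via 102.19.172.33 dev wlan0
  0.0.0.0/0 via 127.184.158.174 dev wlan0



Longest prefix match for 155.128.44.33:
  /28 155.128.44.32: MATCH
  /14 26.240.0.0: no
  /28 195.38.42.0: no
  /18 140.14.128.0: no
  /0 0.0.0.0: MATCH
Selected: next-hop 159.107.243.54 via eth0 (matched /28)


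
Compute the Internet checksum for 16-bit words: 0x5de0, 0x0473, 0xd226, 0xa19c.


Sum all words (with carry folding):
+ 0x5de0 = 0x5de0
+ 0x0473 = 0x6253
+ 0xd226 = 0x347a
+ 0xa19c = 0xd616
One's complement: ~0xd616
Checksum = 0x29e9


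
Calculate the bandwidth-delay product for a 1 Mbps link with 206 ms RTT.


BDP = bandwidth * RTT
= 1 Mbps * 206 ms
= 1 * 1e6 * 206 / 1000 bits
= 206000 bits
= 25750 bytes
= 25.1465 KB
BDP = 206000 bits (25750 bytes)


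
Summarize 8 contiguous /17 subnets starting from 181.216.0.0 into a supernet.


Original prefix: /17
Number of subnets: 8 = 2^3
New prefix = 17 - 3 = 14
Supernet: 181.216.0.0/14


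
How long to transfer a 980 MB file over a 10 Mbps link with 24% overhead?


Effective throughput = 10 * (1 - 24/100) = 7.6 Mbps
File size in Mb = 980 * 8 = 7840 Mb
Time = 7840 / 7.6
Time = 1031.5789 seconds


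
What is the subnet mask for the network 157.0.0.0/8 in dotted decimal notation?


/8 means 8 network bits, 24 host bits
Binary: 11111111000000000000000000000000
Mask: 255.0.0.0


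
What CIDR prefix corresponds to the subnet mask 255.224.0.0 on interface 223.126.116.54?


Binary: 11111111.11100000.00000000.00000000
Count leading 1s
Prefix: /11


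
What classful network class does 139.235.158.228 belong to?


First octet: 139
Binary: 10001011
10xxxxxx -> Class B (128-191)
Class B, default mask 255.255.0.0 (/16)


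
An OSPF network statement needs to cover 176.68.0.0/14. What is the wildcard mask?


Subnet mask: 255.252.0.0
Wildcard = 255.255.255.255 - subnet mask
255 - 255 = 0
255 - 252 = 3
255 - 0 = 255
255 - 0 = 255
Wildcard: 0.3.255.255


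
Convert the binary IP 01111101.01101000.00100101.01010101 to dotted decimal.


01111101 = 125
01101000 = 104
00100101 = 37
01010101 = 85
IP: 125.104.37.85


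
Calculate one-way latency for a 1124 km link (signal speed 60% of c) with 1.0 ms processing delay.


Speed = 0.6 * 3e5 km/s = 180000 km/s
Propagation delay = 1124 / 180000 = 0.0062 s = 6.2444 ms
Processing delay = 1.0 ms
Total one-way latency = 7.2444 ms


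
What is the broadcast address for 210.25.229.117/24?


Network: 210.25.229.0/24
Host bits = 8
Set all host bits to 1:
Broadcast: 210.25.229.255


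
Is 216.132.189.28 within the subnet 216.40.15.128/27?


Subnet network: 216.40.15.128
Test IP AND mask: 216.132.189.0
No, 216.132.189.28 is not in 216.40.15.128/27


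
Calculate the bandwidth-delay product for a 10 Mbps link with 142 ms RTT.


BDP = bandwidth * RTT
= 10 Mbps * 142 ms
= 10 * 1e6 * 142 / 1000 bits
= 1420000 bits
= 177500 bytes
= 173.3398 KB
BDP = 1420000 bits (177500 bytes)


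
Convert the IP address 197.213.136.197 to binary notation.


197 = 11000101
213 = 11010101
136 = 10001000
197 = 11000101
Binary: 11000101.11010101.10001000.11000101


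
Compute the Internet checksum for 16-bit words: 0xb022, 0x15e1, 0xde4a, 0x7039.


Sum all words (with carry folding):
+ 0xb022 = 0xb022
+ 0x15e1 = 0xc603
+ 0xde4a = 0xa44e
+ 0x7039 = 0x1488
One's complement: ~0x1488
Checksum = 0xeb77


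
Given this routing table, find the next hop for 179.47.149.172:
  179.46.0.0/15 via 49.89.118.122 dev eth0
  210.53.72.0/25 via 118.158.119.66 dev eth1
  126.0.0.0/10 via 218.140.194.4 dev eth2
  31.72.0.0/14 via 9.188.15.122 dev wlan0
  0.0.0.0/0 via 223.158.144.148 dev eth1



Longest prefix match for 179.47.149.172:
  /15 179.46.0.0: MATCH
  /25 210.53.72.0: no
  /10 126.0.0.0: no
  /14 31.72.0.0: no
  /0 0.0.0.0: MATCH
Selected: next-hop 49.89.118.122 via eth0 (matched /15)


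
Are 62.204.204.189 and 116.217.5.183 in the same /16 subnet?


Mask: 255.255.0.0
62.204.204.189 AND mask = 62.204.0.0
116.217.5.183 AND mask = 116.217.0.0
No, different subnets (62.204.0.0 vs 116.217.0.0)


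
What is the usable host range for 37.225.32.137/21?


Network: 37.225.32.0
Broadcast: 37.225.39.255
First usable = network + 1
Last usable = broadcast - 1
Range: 37.225.32.1 to 37.225.39.254


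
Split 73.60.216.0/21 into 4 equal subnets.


New prefix = 21 + 2 = 23
Each subnet has 512 addresses
  73.60.216.0/23
  73.60.218.0/23
  73.60.220.0/23
  73.60.222.0/23
Subnets: 73.60.216.0/23, 73.60.218.0/23, 73.60.220.0/23, 73.60.222.0/23


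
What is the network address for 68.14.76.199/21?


IP:   01000100.00001110.01001100.11000111
Mask: 11111111.11111111.11111000.00000000
AND operation:
Net:  01000100.00001110.01001000.00000000
Network: 68.14.72.0/21


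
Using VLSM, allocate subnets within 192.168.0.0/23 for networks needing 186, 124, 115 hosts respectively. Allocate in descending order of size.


186 hosts -> /24 (254 usable): 192.168.0.0/24
124 hosts -> /25 (126 usable): 192.168.1.0/25
115 hosts -> /25 (126 usable): 192.168.1.128/25
Allocation: 192.168.0.0/24 (186 hosts, 254 usable); 192.168.1.0/25 (124 hosts, 126 usable); 192.168.1.128/25 (115 hosts, 126 usable)


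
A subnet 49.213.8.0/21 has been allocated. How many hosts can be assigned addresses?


Host bits = 32 - 21 = 11
Total addresses = 2^11 = 2048
Usable = total - 2 (network and broadcast)
Usable hosts: 2046


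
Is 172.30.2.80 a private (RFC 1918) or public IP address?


RFC 1918 private ranges:
  10.0.0.0/8 (10.0.0.0 - 10.255.255.255)
  172.16.0.0/12 (172.16.0.0 - 172.31.255.255)
  192.168.0.0/16 (192.168.0.0 - 192.168.255.255)
Private (in 172.16.0.0/12)


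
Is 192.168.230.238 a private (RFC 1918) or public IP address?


RFC 1918 private ranges:
  10.0.0.0/8 (10.0.0.0 - 10.255.255.255)
  172.16.0.0/12 (172.16.0.0 - 172.31.255.255)
  192.168.0.0/16 (192.168.0.0 - 192.168.255.255)
Private (in 192.168.0.0/16)


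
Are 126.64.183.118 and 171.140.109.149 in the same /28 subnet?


Mask: 255.255.255.240
126.64.183.118 AND mask = 126.64.183.112
171.140.109.149 AND mask = 171.140.109.144
No, different subnets (126.64.183.112 vs 171.140.109.144)


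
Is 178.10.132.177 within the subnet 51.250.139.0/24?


Subnet network: 51.250.139.0
Test IP AND mask: 178.10.132.0
No, 178.10.132.177 is not in 51.250.139.0/24


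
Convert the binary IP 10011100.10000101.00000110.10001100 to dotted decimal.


10011100 = 156
10000101 = 133
00000110 = 6
10001100 = 140
IP: 156.133.6.140


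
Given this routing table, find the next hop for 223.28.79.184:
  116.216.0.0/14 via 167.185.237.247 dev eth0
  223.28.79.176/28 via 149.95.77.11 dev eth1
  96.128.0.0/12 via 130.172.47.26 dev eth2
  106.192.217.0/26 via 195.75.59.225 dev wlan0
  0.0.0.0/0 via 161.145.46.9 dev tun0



Longest prefix match for 223.28.79.184:
  /14 116.216.0.0: no
  /28 223.28.79.176: MATCH
  /12 96.128.0.0: no
  /26 106.192.217.0: no
  /0 0.0.0.0: MATCH
Selected: next-hop 149.95.77.11 via eth1 (matched /28)


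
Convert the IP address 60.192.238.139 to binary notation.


60 = 00111100
192 = 11000000
238 = 11101110
139 = 10001011
Binary: 00111100.11000000.11101110.10001011


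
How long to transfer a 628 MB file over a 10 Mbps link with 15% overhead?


Effective throughput = 10 * (1 - 15/100) = 8.5 Mbps
File size in Mb = 628 * 8 = 5024 Mb
Time = 5024 / 8.5
Time = 591.0588 seconds


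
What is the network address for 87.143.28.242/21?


IP:   01010111.10001111.00011100.11110010
Mask: 11111111.11111111.11111000.00000000
AND operation:
Net:  01010111.10001111.00011000.00000000
Network: 87.143.24.0/21


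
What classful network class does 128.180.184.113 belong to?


First octet: 128
Binary: 10000000
10xxxxxx -> Class B (128-191)
Class B, default mask 255.255.0.0 (/16)


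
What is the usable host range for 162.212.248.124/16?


Network: 162.212.0.0
Broadcast: 162.212.255.255
First usable = network + 1
Last usable = broadcast - 1
Range: 162.212.0.1 to 162.212.255.254


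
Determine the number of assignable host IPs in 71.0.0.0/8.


Host bits = 32 - 8 = 24
Total addresses = 2^24 = 16777216
Usable = total - 2 (network and broadcast)
Usable hosts: 16777214


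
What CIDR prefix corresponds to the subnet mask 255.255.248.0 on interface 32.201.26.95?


Binary: 11111111.11111111.11111000.00000000
Count leading 1s
Prefix: /21


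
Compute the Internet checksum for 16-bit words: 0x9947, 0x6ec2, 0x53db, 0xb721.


Sum all words (with carry folding):
+ 0x9947 = 0x9947
+ 0x6ec2 = 0x080a
+ 0x53db = 0x5be5
+ 0xb721 = 0x1307
One's complement: ~0x1307
Checksum = 0xecf8


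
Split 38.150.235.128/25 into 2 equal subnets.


New prefix = 25 + 1 = 26
Each subnet has 64 addresses
  38.150.235.128/26
  38.150.235.192/26
Subnets: 38.150.235.128/26, 38.150.235.192/26


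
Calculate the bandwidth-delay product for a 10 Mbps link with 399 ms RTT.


BDP = bandwidth * RTT
= 10 Mbps * 399 ms
= 10 * 1e6 * 399 / 1000 bits
= 3990000 bits
= 498750 bytes
= 487.0605 KB
BDP = 3990000 bits (498750 bytes)


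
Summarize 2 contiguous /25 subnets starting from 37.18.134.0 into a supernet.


Original prefix: /25
Number of subnets: 2 = 2^1
New prefix = 25 - 1 = 24
Supernet: 37.18.134.0/24


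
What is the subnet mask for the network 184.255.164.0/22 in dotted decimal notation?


/22 means 22 network bits, 10 host bits
Binary: 11111111111111111111110000000000
Mask: 255.255.252.0


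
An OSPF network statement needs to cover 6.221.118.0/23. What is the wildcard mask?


Subnet mask: 255.255.254.0
Wildcard = 255.255.255.255 - subnet mask
255 - 255 = 0
255 - 255 = 0
255 - 254 = 1
255 - 0 = 255
Wildcard: 0.0.1.255


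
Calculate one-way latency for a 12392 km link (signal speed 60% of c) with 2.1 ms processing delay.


Speed = 0.6 * 3e5 km/s = 180000 km/s
Propagation delay = 12392 / 180000 = 0.0688 s = 68.8444 ms
Processing delay = 2.1 ms
Total one-way latency = 70.9444 ms


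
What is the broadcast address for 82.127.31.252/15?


Network: 82.126.0.0/15
Host bits = 17
Set all host bits to 1:
Broadcast: 82.127.255.255


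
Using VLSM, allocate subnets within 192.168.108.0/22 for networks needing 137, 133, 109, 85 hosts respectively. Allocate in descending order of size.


137 hosts -> /24 (254 usable): 192.168.108.0/24
133 hosts -> /24 (254 usable): 192.168.109.0/24
109 hosts -> /25 (126 usable): 192.168.110.0/25
85 hosts -> /25 (126 usable): 192.168.110.128/25
Allocation: 192.168.108.0/24 (137 hosts, 254 usable); 192.168.109.0/24 (133 hosts, 254 usable); 192.168.110.0/25 (109 hosts, 126 usable); 192.168.110.128/25 (85 hosts, 126 usable)


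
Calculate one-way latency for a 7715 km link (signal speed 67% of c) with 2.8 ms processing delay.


Speed = 0.67 * 3e5 km/s = 201000 km/s
Propagation delay = 7715 / 201000 = 0.0384 s = 38.3831 ms
Processing delay = 2.8 ms
Total one-way latency = 41.1831 ms


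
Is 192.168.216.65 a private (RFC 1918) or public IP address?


RFC 1918 private ranges:
  10.0.0.0/8 (10.0.0.0 - 10.255.255.255)
  172.16.0.0/12 (172.16.0.0 - 172.31.255.255)
  192.168.0.0/16 (192.168.0.0 - 192.168.255.255)
Private (in 192.168.0.0/16)


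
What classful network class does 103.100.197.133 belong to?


First octet: 103
Binary: 01100111
0xxxxxxx -> Class A (1-126)
Class A, default mask 255.0.0.0 (/8)


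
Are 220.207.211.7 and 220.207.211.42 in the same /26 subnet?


Mask: 255.255.255.192
220.207.211.7 AND mask = 220.207.211.0
220.207.211.42 AND mask = 220.207.211.0
Yes, same subnet (220.207.211.0)


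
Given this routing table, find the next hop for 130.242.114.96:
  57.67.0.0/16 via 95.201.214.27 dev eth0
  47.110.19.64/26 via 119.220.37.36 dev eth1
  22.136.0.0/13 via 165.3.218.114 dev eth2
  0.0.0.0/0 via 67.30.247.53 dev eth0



Longest prefix match for 130.242.114.96:
  /16 57.67.0.0: no
  /26 47.110.19.64: no
  /13 22.136.0.0: no
  /0 0.0.0.0: MATCH
Selected: next-hop 67.30.247.53 via eth0 (matched /0)


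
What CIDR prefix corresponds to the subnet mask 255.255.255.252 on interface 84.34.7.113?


Binary: 11111111.11111111.11111111.11111100
Count leading 1s
Prefix: /30


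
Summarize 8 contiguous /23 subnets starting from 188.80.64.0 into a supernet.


Original prefix: /23
Number of subnets: 8 = 2^3
New prefix = 23 - 3 = 20
Supernet: 188.80.64.0/20


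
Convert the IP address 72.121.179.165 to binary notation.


72 = 01001000
121 = 01111001
179 = 10110011
165 = 10100101
Binary: 01001000.01111001.10110011.10100101


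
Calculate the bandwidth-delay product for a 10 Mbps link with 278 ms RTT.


BDP = bandwidth * RTT
= 10 Mbps * 278 ms
= 10 * 1e6 * 278 / 1000 bits
= 2780000 bits
= 347500 bytes
= 339.3555 KB
BDP = 2780000 bits (347500 bytes)


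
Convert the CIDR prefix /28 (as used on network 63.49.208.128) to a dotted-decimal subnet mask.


/28 means 28 network bits, 4 host bits
Binary: 11111111111111111111111111110000
Mask: 255.255.255.240


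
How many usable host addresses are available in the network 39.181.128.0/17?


Host bits = 32 - 17 = 15
Total addresses = 2^15 = 32768
Usable = total - 2 (network and broadcast)
Usable hosts: 32766


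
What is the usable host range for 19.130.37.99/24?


Network: 19.130.37.0
Broadcast: 19.130.37.255
First usable = network + 1
Last usable = broadcast - 1
Range: 19.130.37.1 to 19.130.37.254


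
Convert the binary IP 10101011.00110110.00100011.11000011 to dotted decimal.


10101011 = 171
00110110 = 54
00100011 = 35
11000011 = 195
IP: 171.54.35.195


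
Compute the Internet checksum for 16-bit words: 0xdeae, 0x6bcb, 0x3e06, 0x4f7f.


Sum all words (with carry folding):
+ 0xdeae = 0xdeae
+ 0x6bcb = 0x4a7a
+ 0x3e06 = 0x8880
+ 0x4f7f = 0xd7ff
One's complement: ~0xd7ff
Checksum = 0x2800


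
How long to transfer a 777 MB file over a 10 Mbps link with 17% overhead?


Effective throughput = 10 * (1 - 17/100) = 8.3 Mbps
File size in Mb = 777 * 8 = 6216 Mb
Time = 6216 / 8.3
Time = 748.9157 seconds


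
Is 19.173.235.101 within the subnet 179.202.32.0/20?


Subnet network: 179.202.32.0
Test IP AND mask: 19.173.224.0
No, 19.173.235.101 is not in 179.202.32.0/20


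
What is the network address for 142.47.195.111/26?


IP:   10001110.00101111.11000011.01101111
Mask: 11111111.11111111.11111111.11000000
AND operation:
Net:  10001110.00101111.11000011.01000000
Network: 142.47.195.64/26


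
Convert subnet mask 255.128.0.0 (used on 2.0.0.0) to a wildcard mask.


Subnet mask: 255.128.0.0
Wildcard = 255.255.255.255 - subnet mask
255 - 255 = 0
255 - 128 = 127
255 - 0 = 255
255 - 0 = 255
Wildcard: 0.127.255.255


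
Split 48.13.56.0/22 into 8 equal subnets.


New prefix = 22 + 3 = 25
Each subnet has 128 addresses
  48.13.56.0/25
  48.13.56.128/25
  48.13.57.0/25
  48.13.57.128/25
  48.13.58.0/25
  48.13.58.128/25
  48.13.59.0/25
  48.13.59.128/25
Subnets: 48.13.56.0/25, 48.13.56.128/25, 48.13.57.0/25, 48.13.57.128/25, 48.13.58.0/25, 48.13.58.128/25, 48.13.59.0/25, 48.13.59.128/25


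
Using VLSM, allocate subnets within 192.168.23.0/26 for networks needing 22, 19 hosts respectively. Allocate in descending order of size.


22 hosts -> /27 (30 usable): 192.168.23.0/27
19 hosts -> /27 (30 usable): 192.168.23.32/27
Allocation: 192.168.23.0/27 (22 hosts, 30 usable); 192.168.23.32/27 (19 hosts, 30 usable)


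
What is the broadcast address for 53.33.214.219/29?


Network: 53.33.214.216/29
Host bits = 3
Set all host bits to 1:
Broadcast: 53.33.214.223


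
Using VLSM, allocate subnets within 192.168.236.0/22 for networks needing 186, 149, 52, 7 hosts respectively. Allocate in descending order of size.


186 hosts -> /24 (254 usable): 192.168.236.0/24
149 hosts -> /24 (254 usable): 192.168.237.0/24
52 hosts -> /26 (62 usable): 192.168.238.0/26
7 hosts -> /28 (14 usable): 192.168.238.64/28
Allocation: 192.168.236.0/24 (186 hosts, 254 usable); 192.168.237.0/24 (149 hosts, 254 usable); 192.168.238.0/26 (52 hosts, 62 usable); 192.168.238.64/28 (7 hosts, 14 usable)


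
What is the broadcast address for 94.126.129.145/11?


Network: 94.96.0.0/11
Host bits = 21
Set all host bits to 1:
Broadcast: 94.127.255.255


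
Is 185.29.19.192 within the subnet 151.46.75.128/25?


Subnet network: 151.46.75.128
Test IP AND mask: 185.29.19.128
No, 185.29.19.192 is not in 151.46.75.128/25


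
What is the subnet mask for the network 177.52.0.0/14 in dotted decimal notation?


/14 means 14 network bits, 18 host bits
Binary: 11111111111111000000000000000000
Mask: 255.252.0.0


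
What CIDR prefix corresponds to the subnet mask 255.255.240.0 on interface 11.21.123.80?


Binary: 11111111.11111111.11110000.00000000
Count leading 1s
Prefix: /20


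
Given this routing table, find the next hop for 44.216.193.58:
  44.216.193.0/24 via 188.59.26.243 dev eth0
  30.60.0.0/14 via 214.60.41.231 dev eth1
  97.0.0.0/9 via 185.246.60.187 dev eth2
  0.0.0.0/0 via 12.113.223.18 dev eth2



Longest prefix match for 44.216.193.58:
  /24 44.216.193.0: MATCH
  /14 30.60.0.0: no
  /9 97.0.0.0: no
  /0 0.0.0.0: MATCH
Selected: next-hop 188.59.26.243 via eth0 (matched /24)


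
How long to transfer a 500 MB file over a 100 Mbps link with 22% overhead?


Effective throughput = 100 * (1 - 22/100) = 78 Mbps
File size in Mb = 500 * 8 = 4000 Mb
Time = 4000 / 78
Time = 51.2821 seconds


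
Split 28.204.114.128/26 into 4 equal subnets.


New prefix = 26 + 2 = 28
Each subnet has 16 addresses
  28.204.114.128/28
  28.204.114.144/28
  28.204.114.160/28
  28.204.114.176/28
Subnets: 28.204.114.128/28, 28.204.114.144/28, 28.204.114.160/28, 28.204.114.176/28


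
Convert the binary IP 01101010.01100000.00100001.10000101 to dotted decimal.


01101010 = 106
01100000 = 96
00100001 = 33
10000101 = 133
IP: 106.96.33.133


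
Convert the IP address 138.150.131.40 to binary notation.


138 = 10001010
150 = 10010110
131 = 10000011
40 = 00101000
Binary: 10001010.10010110.10000011.00101000


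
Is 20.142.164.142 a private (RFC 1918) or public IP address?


RFC 1918 private ranges:
  10.0.0.0/8 (10.0.0.0 - 10.255.255.255)
  172.16.0.0/12 (172.16.0.0 - 172.31.255.255)
  192.168.0.0/16 (192.168.0.0 - 192.168.255.255)
Public (not in any RFC 1918 range)


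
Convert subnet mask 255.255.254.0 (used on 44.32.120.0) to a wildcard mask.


Subnet mask: 255.255.254.0
Wildcard = 255.255.255.255 - subnet mask
255 - 255 = 0
255 - 255 = 0
255 - 254 = 1
255 - 0 = 255
Wildcard: 0.0.1.255


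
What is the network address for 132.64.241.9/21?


IP:   10000100.01000000.11110001.00001001
Mask: 11111111.11111111.11111000.00000000
AND operation:
Net:  10000100.01000000.11110000.00000000
Network: 132.64.240.0/21


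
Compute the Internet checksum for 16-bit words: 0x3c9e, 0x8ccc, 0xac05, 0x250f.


Sum all words (with carry folding):
+ 0x3c9e = 0x3c9e
+ 0x8ccc = 0xc96a
+ 0xac05 = 0x7570
+ 0x250f = 0x9a7f
One's complement: ~0x9a7f
Checksum = 0x6580


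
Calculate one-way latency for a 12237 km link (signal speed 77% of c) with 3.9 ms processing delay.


Speed = 0.77 * 3e5 km/s = 231000 km/s
Propagation delay = 12237 / 231000 = 0.053 s = 52.974 ms
Processing delay = 3.9 ms
Total one-way latency = 56.874 ms


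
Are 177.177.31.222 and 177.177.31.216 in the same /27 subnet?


Mask: 255.255.255.224
177.177.31.222 AND mask = 177.177.31.192
177.177.31.216 AND mask = 177.177.31.192
Yes, same subnet (177.177.31.192)


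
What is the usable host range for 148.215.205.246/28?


Network: 148.215.205.240
Broadcast: 148.215.205.255
First usable = network + 1
Last usable = broadcast - 1
Range: 148.215.205.241 to 148.215.205.254


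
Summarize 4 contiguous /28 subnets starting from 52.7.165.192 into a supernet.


Original prefix: /28
Number of subnets: 4 = 2^2
New prefix = 28 - 2 = 26
Supernet: 52.7.165.192/26


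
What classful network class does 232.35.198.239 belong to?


First octet: 232
Binary: 11101000
1110xxxx -> Class D (224-239)
Class D (multicast), default mask N/A


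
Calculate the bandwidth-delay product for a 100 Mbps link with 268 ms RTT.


BDP = bandwidth * RTT
= 100 Mbps * 268 ms
= 100 * 1e6 * 268 / 1000 bits
= 26800000 bits
= 3350000 bytes
= 3271.4844 KB
BDP = 26800000 bits (3350000 bytes)


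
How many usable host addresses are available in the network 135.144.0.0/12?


Host bits = 32 - 12 = 20
Total addresses = 2^20 = 1048576
Usable = total - 2 (network and broadcast)
Usable hosts: 1048574


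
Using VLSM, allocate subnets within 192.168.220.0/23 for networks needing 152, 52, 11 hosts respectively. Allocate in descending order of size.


152 hosts -> /24 (254 usable): 192.168.220.0/24
52 hosts -> /26 (62 usable): 192.168.221.0/26
11 hosts -> /28 (14 usable): 192.168.221.64/28
Allocation: 192.168.220.0/24 (152 hosts, 254 usable); 192.168.221.0/26 (52 hosts, 62 usable); 192.168.221.64/28 (11 hosts, 14 usable)


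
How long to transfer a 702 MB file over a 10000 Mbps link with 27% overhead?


Effective throughput = 10000 * (1 - 27/100) = 7300 Mbps
File size in Mb = 702 * 8 = 5616 Mb
Time = 5616 / 7300
Time = 0.7693 seconds


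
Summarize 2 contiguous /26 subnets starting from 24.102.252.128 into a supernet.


Original prefix: /26
Number of subnets: 2 = 2^1
New prefix = 26 - 1 = 25
Supernet: 24.102.252.128/25


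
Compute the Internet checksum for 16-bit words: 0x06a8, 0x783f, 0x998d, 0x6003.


Sum all words (with carry folding):
+ 0x06a8 = 0x06a8
+ 0x783f = 0x7ee7
+ 0x998d = 0x1875
+ 0x6003 = 0x7878
One's complement: ~0x7878
Checksum = 0x8787


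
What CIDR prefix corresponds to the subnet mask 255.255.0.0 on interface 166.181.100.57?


Binary: 11111111.11111111.00000000.00000000
Count leading 1s
Prefix: /16


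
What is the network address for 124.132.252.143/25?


IP:   01111100.10000100.11111100.10001111
Mask: 11111111.11111111.11111111.10000000
AND operation:
Net:  01111100.10000100.11111100.10000000
Network: 124.132.252.128/25


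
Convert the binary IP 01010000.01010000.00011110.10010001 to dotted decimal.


01010000 = 80
01010000 = 80
00011110 = 30
10010001 = 145
IP: 80.80.30.145


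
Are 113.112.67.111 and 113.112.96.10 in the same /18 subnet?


Mask: 255.255.192.0
113.112.67.111 AND mask = 113.112.64.0
113.112.96.10 AND mask = 113.112.64.0
Yes, same subnet (113.112.64.0)


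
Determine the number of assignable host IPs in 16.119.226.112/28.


Host bits = 32 - 28 = 4
Total addresses = 2^4 = 16
Usable = total - 2 (network and broadcast)
Usable hosts: 14


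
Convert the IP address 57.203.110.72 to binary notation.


57 = 00111001
203 = 11001011
110 = 01101110
72 = 01001000
Binary: 00111001.11001011.01101110.01001000


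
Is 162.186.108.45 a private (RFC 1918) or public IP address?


RFC 1918 private ranges:
  10.0.0.0/8 (10.0.0.0 - 10.255.255.255)
  172.16.0.0/12 (172.16.0.0 - 172.31.255.255)
  192.168.0.0/16 (192.168.0.0 - 192.168.255.255)
Public (not in any RFC 1918 range)


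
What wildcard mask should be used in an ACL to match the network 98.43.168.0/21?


Subnet mask: 255.255.248.0
Wildcard = 255.255.255.255 - subnet mask
255 - 255 = 0
255 - 255 = 0
255 - 248 = 7
255 - 0 = 255
Wildcard: 0.0.7.255


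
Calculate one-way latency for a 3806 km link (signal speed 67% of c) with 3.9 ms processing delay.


Speed = 0.67 * 3e5 km/s = 201000 km/s
Propagation delay = 3806 / 201000 = 0.0189 s = 18.9353 ms
Processing delay = 3.9 ms
Total one-way latency = 22.8353 ms


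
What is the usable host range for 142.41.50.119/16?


Network: 142.41.0.0
Broadcast: 142.41.255.255
First usable = network + 1
Last usable = broadcast - 1
Range: 142.41.0.1 to 142.41.255.254


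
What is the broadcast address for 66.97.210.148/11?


Network: 66.96.0.0/11
Host bits = 21
Set all host bits to 1:
Broadcast: 66.127.255.255


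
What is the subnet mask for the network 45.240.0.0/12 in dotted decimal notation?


/12 means 12 network bits, 20 host bits
Binary: 11111111111100000000000000000000
Mask: 255.240.0.0


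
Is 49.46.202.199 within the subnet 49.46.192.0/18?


Subnet network: 49.46.192.0
Test IP AND mask: 49.46.192.0
Yes, 49.46.202.199 is in 49.46.192.0/18


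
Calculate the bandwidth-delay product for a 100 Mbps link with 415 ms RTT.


BDP = bandwidth * RTT
= 100 Mbps * 415 ms
= 100 * 1e6 * 415 / 1000 bits
= 41500000 bits
= 5187500 bytes
= 5065.918 KB
BDP = 41500000 bits (5187500 bytes)


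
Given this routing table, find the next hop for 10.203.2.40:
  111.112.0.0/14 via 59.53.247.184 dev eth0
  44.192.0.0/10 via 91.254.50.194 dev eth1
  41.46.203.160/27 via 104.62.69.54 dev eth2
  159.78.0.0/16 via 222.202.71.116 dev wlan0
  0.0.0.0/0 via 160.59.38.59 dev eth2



Longest prefix match for 10.203.2.40:
  /14 111.112.0.0: no
  /10 44.192.0.0: no
  /27 41.46.203.160: no
  /16 159.78.0.0: no
  /0 0.0.0.0: MATCH
Selected: next-hop 160.59.38.59 via eth2 (matched /0)


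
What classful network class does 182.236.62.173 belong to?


First octet: 182
Binary: 10110110
10xxxxxx -> Class B (128-191)
Class B, default mask 255.255.0.0 (/16)


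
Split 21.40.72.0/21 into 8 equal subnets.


New prefix = 21 + 3 = 24
Each subnet has 256 addresses
  21.40.72.0/24
  21.40.73.0/24
  21.40.74.0/24
  21.40.75.0/24
  21.40.76.0/24
  21.40.77.0/24
  21.40.78.0/24
  21.40.79.0/24
Subnets: 21.40.72.0/24, 21.40.73.0/24, 21.40.74.0/24, 21.40.75.0/24, 21.40.76.0/24, 21.40.77.0/24, 21.40.78.0/24, 21.40.79.0/24


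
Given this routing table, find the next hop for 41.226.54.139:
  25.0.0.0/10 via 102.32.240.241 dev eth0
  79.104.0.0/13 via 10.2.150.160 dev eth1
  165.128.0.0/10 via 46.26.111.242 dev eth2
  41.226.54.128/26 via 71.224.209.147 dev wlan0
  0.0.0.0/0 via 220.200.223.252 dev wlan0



Longest prefix match for 41.226.54.139:
  /10 25.0.0.0: no
  /13 79.104.0.0: no
  /10 165.128.0.0: no
  /26 41.226.54.128: MATCH
  /0 0.0.0.0: MATCH
Selected: next-hop 71.224.209.147 via wlan0 (matched /26)


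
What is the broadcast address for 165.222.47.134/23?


Network: 165.222.46.0/23
Host bits = 9
Set all host bits to 1:
Broadcast: 165.222.47.255


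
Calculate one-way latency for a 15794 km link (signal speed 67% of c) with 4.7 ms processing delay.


Speed = 0.67 * 3e5 km/s = 201000 km/s
Propagation delay = 15794 / 201000 = 0.0786 s = 78.5771 ms
Processing delay = 4.7 ms
Total one-way latency = 83.2771 ms


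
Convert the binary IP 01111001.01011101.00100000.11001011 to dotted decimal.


01111001 = 121
01011101 = 93
00100000 = 32
11001011 = 203
IP: 121.93.32.203


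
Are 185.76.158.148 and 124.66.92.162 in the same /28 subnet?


Mask: 255.255.255.240
185.76.158.148 AND mask = 185.76.158.144
124.66.92.162 AND mask = 124.66.92.160
No, different subnets (185.76.158.144 vs 124.66.92.160)


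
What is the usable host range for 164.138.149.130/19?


Network: 164.138.128.0
Broadcast: 164.138.159.255
First usable = network + 1
Last usable = broadcast - 1
Range: 164.138.128.1 to 164.138.159.254


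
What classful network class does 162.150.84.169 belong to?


First octet: 162
Binary: 10100010
10xxxxxx -> Class B (128-191)
Class B, default mask 255.255.0.0 (/16)


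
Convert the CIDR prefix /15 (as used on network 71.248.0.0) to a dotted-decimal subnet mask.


/15 means 15 network bits, 17 host bits
Binary: 11111111111111100000000000000000
Mask: 255.254.0.0


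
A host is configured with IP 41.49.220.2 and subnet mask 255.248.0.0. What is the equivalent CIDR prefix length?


Binary: 11111111.11111000.00000000.00000000
Count leading 1s
Prefix: /13


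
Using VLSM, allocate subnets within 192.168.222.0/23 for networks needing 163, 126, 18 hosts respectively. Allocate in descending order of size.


163 hosts -> /24 (254 usable): 192.168.222.0/24
126 hosts -> /25 (126 usable): 192.168.223.0/25
18 hosts -> /27 (30 usable): 192.168.223.128/27
Allocation: 192.168.222.0/24 (163 hosts, 254 usable); 192.168.223.0/25 (126 hosts, 126 usable); 192.168.223.128/27 (18 hosts, 30 usable)


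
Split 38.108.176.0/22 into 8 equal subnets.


New prefix = 22 + 3 = 25
Each subnet has 128 addresses
  38.108.176.0/25
  38.108.176.128/25
  38.108.177.0/25
  38.108.177.128/25
  38.108.178.0/25
  38.108.178.128/25
  38.108.179.0/25
  38.108.179.128/25
Subnets: 38.108.176.0/25, 38.108.176.128/25, 38.108.177.0/25, 38.108.177.128/25, 38.108.178.0/25, 38.108.178.128/25, 38.108.179.0/25, 38.108.179.128/25


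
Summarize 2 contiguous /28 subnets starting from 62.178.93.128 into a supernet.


Original prefix: /28
Number of subnets: 2 = 2^1
New prefix = 28 - 1 = 27
Supernet: 62.178.93.128/27


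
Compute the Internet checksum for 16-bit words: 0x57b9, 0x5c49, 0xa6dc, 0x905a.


Sum all words (with carry folding):
+ 0x57b9 = 0x57b9
+ 0x5c49 = 0xb402
+ 0xa6dc = 0x5adf
+ 0x905a = 0xeb39
One's complement: ~0xeb39
Checksum = 0x14c6


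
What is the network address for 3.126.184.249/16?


IP:   00000011.01111110.10111000.11111001
Mask: 11111111.11111111.00000000.00000000
AND operation:
Net:  00000011.01111110.00000000.00000000
Network: 3.126.0.0/16


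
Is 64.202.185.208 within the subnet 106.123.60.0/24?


Subnet network: 106.123.60.0
Test IP AND mask: 64.202.185.0
No, 64.202.185.208 is not in 106.123.60.0/24


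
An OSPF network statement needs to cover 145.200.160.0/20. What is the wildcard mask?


Subnet mask: 255.255.240.0
Wildcard = 255.255.255.255 - subnet mask
255 - 255 = 0
255 - 255 = 0
255 - 240 = 15
255 - 0 = 255
Wildcard: 0.0.15.255


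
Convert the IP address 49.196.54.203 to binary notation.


49 = 00110001
196 = 11000100
54 = 00110110
203 = 11001011
Binary: 00110001.11000100.00110110.11001011


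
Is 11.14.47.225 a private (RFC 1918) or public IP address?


RFC 1918 private ranges:
  10.0.0.0/8 (10.0.0.0 - 10.255.255.255)
  172.16.0.0/12 (172.16.0.0 - 172.31.255.255)
  192.168.0.0/16 (192.168.0.0 - 192.168.255.255)
Public (not in any RFC 1918 range)


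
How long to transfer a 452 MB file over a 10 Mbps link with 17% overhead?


Effective throughput = 10 * (1 - 17/100) = 8.3 Mbps
File size in Mb = 452 * 8 = 3616 Mb
Time = 3616 / 8.3
Time = 435.6627 seconds


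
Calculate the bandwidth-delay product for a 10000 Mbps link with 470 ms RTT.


BDP = bandwidth * RTT
= 10000 Mbps * 470 ms
= 10000 * 1e6 * 470 / 1000 bits
= 4700000000 bits
= 587500000 bytes
= 573730.4688 KB
BDP = 4700000000 bits (587500000 bytes)


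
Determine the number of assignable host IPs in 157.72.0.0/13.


Host bits = 32 - 13 = 19
Total addresses = 2^19 = 524288
Usable = total - 2 (network and broadcast)
Usable hosts: 524286


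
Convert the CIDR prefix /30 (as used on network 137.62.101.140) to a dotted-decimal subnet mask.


/30 means 30 network bits, 2 host bits
Binary: 11111111111111111111111111111100
Mask: 255.255.255.252


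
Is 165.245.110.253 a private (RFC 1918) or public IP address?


RFC 1918 private ranges:
  10.0.0.0/8 (10.0.0.0 - 10.255.255.255)
  172.16.0.0/12 (172.16.0.0 - 172.31.255.255)
  192.168.0.0/16 (192.168.0.0 - 192.168.255.255)
Public (not in any RFC 1918 range)


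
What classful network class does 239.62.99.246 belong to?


First octet: 239
Binary: 11101111
1110xxxx -> Class D (224-239)
Class D (multicast), default mask N/A


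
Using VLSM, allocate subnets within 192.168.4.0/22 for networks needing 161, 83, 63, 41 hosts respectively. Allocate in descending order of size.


161 hosts -> /24 (254 usable): 192.168.4.0/24
83 hosts -> /25 (126 usable): 192.168.5.0/25
63 hosts -> /25 (126 usable): 192.168.5.128/25
41 hosts -> /26 (62 usable): 192.168.6.0/26
Allocation: 192.168.4.0/24 (161 hosts, 254 usable); 192.168.5.0/25 (83 hosts, 126 usable); 192.168.5.128/25 (63 hosts, 126 usable); 192.168.6.0/26 (41 hosts, 62 usable)


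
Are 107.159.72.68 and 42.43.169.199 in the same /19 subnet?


Mask: 255.255.224.0
107.159.72.68 AND mask = 107.159.64.0
42.43.169.199 AND mask = 42.43.160.0
No, different subnets (107.159.64.0 vs 42.43.160.0)


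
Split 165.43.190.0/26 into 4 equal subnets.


New prefix = 26 + 2 = 28
Each subnet has 16 addresses
  165.43.190.0/28
  165.43.190.16/28
  165.43.190.32/28
  165.43.190.48/28
Subnets: 165.43.190.0/28, 165.43.190.16/28, 165.43.190.32/28, 165.43.190.48/28


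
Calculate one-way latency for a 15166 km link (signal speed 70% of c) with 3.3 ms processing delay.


Speed = 0.7 * 3e5 km/s = 210000 km/s
Propagation delay = 15166 / 210000 = 0.0722 s = 72.219 ms
Processing delay = 3.3 ms
Total one-way latency = 75.519 ms


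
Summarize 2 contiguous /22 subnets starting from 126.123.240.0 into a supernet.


Original prefix: /22
Number of subnets: 2 = 2^1
New prefix = 22 - 1 = 21
Supernet: 126.123.240.0/21


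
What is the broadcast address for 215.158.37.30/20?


Network: 215.158.32.0/20
Host bits = 12
Set all host bits to 1:
Broadcast: 215.158.47.255


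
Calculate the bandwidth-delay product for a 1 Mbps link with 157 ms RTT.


BDP = bandwidth * RTT
= 1 Mbps * 157 ms
= 1 * 1e6 * 157 / 1000 bits
= 157000 bits
= 19625 bytes
= 19.165 KB
BDP = 157000 bits (19625 bytes)


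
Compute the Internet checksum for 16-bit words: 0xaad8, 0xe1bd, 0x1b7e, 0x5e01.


Sum all words (with carry folding):
+ 0xaad8 = 0xaad8
+ 0xe1bd = 0x8c96
+ 0x1b7e = 0xa814
+ 0x5e01 = 0x0616
One's complement: ~0x0616
Checksum = 0xf9e9


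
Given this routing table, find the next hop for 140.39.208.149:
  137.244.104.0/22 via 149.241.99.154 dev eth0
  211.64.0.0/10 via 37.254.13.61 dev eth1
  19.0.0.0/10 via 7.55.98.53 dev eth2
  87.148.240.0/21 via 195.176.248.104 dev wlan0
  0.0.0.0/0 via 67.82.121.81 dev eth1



Longest prefix match for 140.39.208.149:
  /22 137.244.104.0: no
  /10 211.64.0.0: no
  /10 19.0.0.0: no
  /21 87.148.240.0: no
  /0 0.0.0.0: MATCH
Selected: next-hop 67.82.121.81 via eth1 (matched /0)


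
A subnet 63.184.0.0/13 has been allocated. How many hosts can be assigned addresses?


Host bits = 32 - 13 = 19
Total addresses = 2^19 = 524288
Usable = total - 2 (network and broadcast)
Usable hosts: 524286


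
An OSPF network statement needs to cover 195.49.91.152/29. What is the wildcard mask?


Subnet mask: 255.255.255.248
Wildcard = 255.255.255.255 - subnet mask
255 - 255 = 0
255 - 255 = 0
255 - 255 = 0
255 - 248 = 7
Wildcard: 0.0.0.7


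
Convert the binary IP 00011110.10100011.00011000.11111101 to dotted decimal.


00011110 = 30
10100011 = 163
00011000 = 24
11111101 = 253
IP: 30.163.24.253


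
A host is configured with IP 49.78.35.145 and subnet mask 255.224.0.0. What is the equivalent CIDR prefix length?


Binary: 11111111.11100000.00000000.00000000
Count leading 1s
Prefix: /11


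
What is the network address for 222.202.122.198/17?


IP:   11011110.11001010.01111010.11000110
Mask: 11111111.11111111.10000000.00000000
AND operation:
Net:  11011110.11001010.00000000.00000000
Network: 222.202.0.0/17


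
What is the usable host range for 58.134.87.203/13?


Network: 58.128.0.0
Broadcast: 58.135.255.255
First usable = network + 1
Last usable = broadcast - 1
Range: 58.128.0.1 to 58.135.255.254


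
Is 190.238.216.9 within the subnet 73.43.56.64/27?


Subnet network: 73.43.56.64
Test IP AND mask: 190.238.216.0
No, 190.238.216.9 is not in 73.43.56.64/27


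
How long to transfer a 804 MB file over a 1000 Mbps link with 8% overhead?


Effective throughput = 1000 * (1 - 8/100) = 920 Mbps
File size in Mb = 804 * 8 = 6432 Mb
Time = 6432 / 920
Time = 6.9913 seconds


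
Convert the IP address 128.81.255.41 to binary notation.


128 = 10000000
81 = 01010001
255 = 11111111
41 = 00101001
Binary: 10000000.01010001.11111111.00101001


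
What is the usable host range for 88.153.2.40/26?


Network: 88.153.2.0
Broadcast: 88.153.2.63
First usable = network + 1
Last usable = broadcast - 1
Range: 88.153.2.1 to 88.153.2.62


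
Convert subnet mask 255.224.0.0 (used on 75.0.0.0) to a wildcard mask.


Subnet mask: 255.224.0.0
Wildcard = 255.255.255.255 - subnet mask
255 - 255 = 0
255 - 224 = 31
255 - 0 = 255
255 - 0 = 255
Wildcard: 0.31.255.255
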